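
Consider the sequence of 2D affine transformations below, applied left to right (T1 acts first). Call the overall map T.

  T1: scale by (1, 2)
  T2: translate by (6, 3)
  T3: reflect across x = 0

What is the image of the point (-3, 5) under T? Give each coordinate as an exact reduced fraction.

T(p) = (-3, 13)

T1 scale by (1, 2): (-3, 5) → (-3, 10)
T2 translate by (6, 3): (-3, 10) → (3, 13)
T3 reflect across x = 0: (3, 13) → (-3, 13)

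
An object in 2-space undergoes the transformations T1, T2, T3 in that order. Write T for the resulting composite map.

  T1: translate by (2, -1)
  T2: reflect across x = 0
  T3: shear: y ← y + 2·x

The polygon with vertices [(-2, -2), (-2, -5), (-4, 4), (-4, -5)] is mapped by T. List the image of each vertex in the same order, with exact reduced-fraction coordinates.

image vertices: (0, -3), (0, -6), (2, 7), (2, -2)

T1 translate by (2, -1): (-2, -2) → (0, -3); (-2, -5) → (0, -6); (-4, 4) → (-2, 3); (-4, -5) → (-2, -6)
T2 reflect across x = 0: (0, -3) → (0, -3); (0, -6) → (0, -6); (-2, 3) → (2, 3); (-2, -6) → (2, -6)
T3 shear: y ← y + 2·x: (0, -3) → (0, -3); (0, -6) → (0, -6); (2, 3) → (2, 7); (2, -6) → (2, -2)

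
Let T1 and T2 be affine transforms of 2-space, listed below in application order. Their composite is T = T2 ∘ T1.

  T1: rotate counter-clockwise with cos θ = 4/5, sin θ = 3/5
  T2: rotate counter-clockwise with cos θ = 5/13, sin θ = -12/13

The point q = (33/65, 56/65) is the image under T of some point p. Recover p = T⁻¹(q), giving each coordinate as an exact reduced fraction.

T1 = [4/5 -3/5 0; 3/5 4/5 0; 0 0 1]
T2·T1 = [56/65 33/65 0; -33/65 56/65 0; 0 0 1]
det M = 1; M⁻¹ = [56/65 -33/65 0; 33/65 56/65 0; 0 0 1]
M⁻¹ · (33/65, 56/65)ᵀ = (0, 1)ᵀ

p = (0, 1)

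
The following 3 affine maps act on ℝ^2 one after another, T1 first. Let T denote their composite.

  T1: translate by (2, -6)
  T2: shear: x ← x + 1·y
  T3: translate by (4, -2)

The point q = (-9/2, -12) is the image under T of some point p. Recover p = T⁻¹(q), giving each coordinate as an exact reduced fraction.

p = (-1/2, -4)

T1 = [1 0 2; 0 1 -6; 0 0 1]
T2·T1 = [1 1 -4; 0 1 -6; 0 0 1]
T3·…·T1 = [1 1 0; 0 1 -8; 0 0 1]
det M = 1; M⁻¹ = [1 -1 -8; 0 1 8; 0 0 1]
M⁻¹ · (-9/2, -12)ᵀ = (-1/2, -4)ᵀ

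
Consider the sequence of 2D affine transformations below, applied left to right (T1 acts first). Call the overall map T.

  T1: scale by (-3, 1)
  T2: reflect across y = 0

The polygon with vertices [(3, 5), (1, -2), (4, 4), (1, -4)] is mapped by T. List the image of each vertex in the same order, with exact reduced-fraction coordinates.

image vertices: (-9, -5), (-3, 2), (-12, -4), (-3, 4)

T1 scale by (-3, 1): (3, 5) → (-9, 5); (1, -2) → (-3, -2); (4, 4) → (-12, 4); (1, -4) → (-3, -4)
T2 reflect across y = 0: (-9, 5) → (-9, -5); (-3, -2) → (-3, 2); (-12, 4) → (-12, -4); (-3, -4) → (-3, 4)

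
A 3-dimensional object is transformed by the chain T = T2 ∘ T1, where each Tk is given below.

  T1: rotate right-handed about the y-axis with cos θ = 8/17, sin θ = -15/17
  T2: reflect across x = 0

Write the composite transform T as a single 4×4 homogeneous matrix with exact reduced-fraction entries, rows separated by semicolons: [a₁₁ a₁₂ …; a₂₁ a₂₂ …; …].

T1 = [8/17 0 -15/17 0; 0 1 0 0; 15/17 0 8/17 0; 0 0 0 1]
T2·T1 = [-8/17 0 15/17 0; 0 1 0 0; 15/17 0 8/17 0; 0 0 0 1]

T = [-8/17 0 15/17 0; 0 1 0 0; 15/17 0 8/17 0; 0 0 0 1]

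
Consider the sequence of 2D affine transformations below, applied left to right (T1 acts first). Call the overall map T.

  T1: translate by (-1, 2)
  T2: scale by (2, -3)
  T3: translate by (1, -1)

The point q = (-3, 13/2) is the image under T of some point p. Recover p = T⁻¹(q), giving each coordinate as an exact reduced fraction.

T1 = [1 0 -1; 0 1 2; 0 0 1]
T2·T1 = [2 0 -2; 0 -3 -6; 0 0 1]
T3·…·T1 = [2 0 -1; 0 -3 -7; 0 0 1]
det M = -6; M⁻¹ = [1/2 0 1/2; 0 -1/3 -7/3; 0 0 1]
M⁻¹ · (-3, 13/2)ᵀ = (-1, -9/2)ᵀ

p = (-1, -9/2)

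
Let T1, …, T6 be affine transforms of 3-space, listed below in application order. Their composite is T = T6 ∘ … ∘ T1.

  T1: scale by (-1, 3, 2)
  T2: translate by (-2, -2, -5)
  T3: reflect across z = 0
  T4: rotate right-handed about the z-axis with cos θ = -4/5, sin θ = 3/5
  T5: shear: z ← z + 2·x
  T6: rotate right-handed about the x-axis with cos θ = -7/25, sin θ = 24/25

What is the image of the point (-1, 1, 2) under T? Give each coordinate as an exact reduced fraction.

T1 scale by (-1, 3, 2): (-1, 1, 2) → (1, 3, 4)
T2 translate by (-2, -2, -5): (1, 3, 4) → (-1, 1, -1)
T3 reflect across z = 0: (-1, 1, -1) → (-1, 1, 1)
T4 rotate right-handed about the z-axis with cos θ = -4/5, sin θ = 3/5: (-1, 1, 1) → (1/5, -7/5, 1)
T5 shear: z ← z + 2·x: (1/5, -7/5, 1) → (1/5, -7/5, 7/5)
T6 rotate right-handed about the x-axis with cos θ = -7/25, sin θ = 24/25: (1/5, -7/5, 7/5) → (1/5, -119/125, -217/125)

T(p) = (1/5, -119/125, -217/125)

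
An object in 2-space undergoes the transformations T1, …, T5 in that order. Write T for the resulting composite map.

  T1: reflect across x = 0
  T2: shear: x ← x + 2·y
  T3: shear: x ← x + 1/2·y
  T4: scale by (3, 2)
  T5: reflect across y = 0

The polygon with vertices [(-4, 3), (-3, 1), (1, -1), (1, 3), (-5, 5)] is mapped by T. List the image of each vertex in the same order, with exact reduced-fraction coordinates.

T1 reflect across x = 0: (-4, 3) → (4, 3); (-3, 1) → (3, 1); (1, -1) → (-1, -1); (1, 3) → (-1, 3); (-5, 5) → (5, 5)
T2 shear: x ← x + 2·y: (4, 3) → (10, 3); (3, 1) → (5, 1); (-1, -1) → (-3, -1); (-1, 3) → (5, 3); (5, 5) → (15, 5)
T3 shear: x ← x + 1/2·y: (10, 3) → (23/2, 3); (5, 1) → (11/2, 1); (-3, -1) → (-7/2, -1); (5, 3) → (13/2, 3); (15, 5) → (35/2, 5)
T4 scale by (3, 2): (23/2, 3) → (69/2, 6); (11/2, 1) → (33/2, 2); (-7/2, -1) → (-21/2, -2); (13/2, 3) → (39/2, 6); (35/2, 5) → (105/2, 10)
T5 reflect across y = 0: (69/2, 6) → (69/2, -6); (33/2, 2) → (33/2, -2); (-21/2, -2) → (-21/2, 2); (39/2, 6) → (39/2, -6); (105/2, 10) → (105/2, -10)

image vertices: (69/2, -6), (33/2, -2), (-21/2, 2), (39/2, -6), (105/2, -10)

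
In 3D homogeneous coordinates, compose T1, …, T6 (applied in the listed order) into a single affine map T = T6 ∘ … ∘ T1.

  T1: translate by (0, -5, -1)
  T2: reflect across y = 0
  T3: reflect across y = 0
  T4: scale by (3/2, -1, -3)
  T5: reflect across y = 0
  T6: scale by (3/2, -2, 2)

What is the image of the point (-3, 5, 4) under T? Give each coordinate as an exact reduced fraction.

T(p) = (-27/4, 0, -18)

T1 translate by (0, -5, -1): (-3, 5, 4) → (-3, 0, 3)
T2 reflect across y = 0: (-3, 0, 3) → (-3, 0, 3)
T3 reflect across y = 0: (-3, 0, 3) → (-3, 0, 3)
T4 scale by (3/2, -1, -3): (-3, 0, 3) → (-9/2, 0, -9)
T5 reflect across y = 0: (-9/2, 0, -9) → (-9/2, 0, -9)
T6 scale by (3/2, -2, 2): (-9/2, 0, -9) → (-27/4, 0, -18)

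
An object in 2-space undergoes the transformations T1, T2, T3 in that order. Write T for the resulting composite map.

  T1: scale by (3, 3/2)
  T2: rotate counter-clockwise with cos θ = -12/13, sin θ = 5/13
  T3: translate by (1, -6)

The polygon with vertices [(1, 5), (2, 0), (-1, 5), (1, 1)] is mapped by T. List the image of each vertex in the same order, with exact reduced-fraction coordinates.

image vertices: (-121/26, -153/13), (-59/13, -48/13), (23/26, -183/13), (-61/26, -81/13)

T1 scale by (3, 3/2): (1, 5) → (3, 15/2); (2, 0) → (6, 0); (-1, 5) → (-3, 15/2); (1, 1) → (3, 3/2)
T2 rotate counter-clockwise with cos θ = -12/13, sin θ = 5/13: (3, 15/2) → (-147/26, -75/13); (6, 0) → (-72/13, 30/13); (-3, 15/2) → (-3/26, -105/13); (3, 3/2) → (-87/26, -3/13)
T3 translate by (1, -6): (-147/26, -75/13) → (-121/26, -153/13); (-72/13, 30/13) → (-59/13, -48/13); (-3/26, -105/13) → (23/26, -183/13); (-87/26, -3/13) → (-61/26, -81/13)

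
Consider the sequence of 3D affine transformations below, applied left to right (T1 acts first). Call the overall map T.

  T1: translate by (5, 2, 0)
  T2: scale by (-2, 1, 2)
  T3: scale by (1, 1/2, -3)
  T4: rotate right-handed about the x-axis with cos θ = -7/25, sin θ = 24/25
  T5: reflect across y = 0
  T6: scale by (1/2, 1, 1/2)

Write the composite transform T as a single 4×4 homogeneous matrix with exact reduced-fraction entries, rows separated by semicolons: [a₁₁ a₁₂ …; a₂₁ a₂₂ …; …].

T = [-1 0 0 -5; 0 7/50 -144/25 7/25; 0 6/25 21/25 12/25; 0 0 0 1]

T1 = [1 0 0 5; 0 1 0 2; 0 0 1 0; 0 0 0 1]
T2·T1 = [-2 0 0 -10; 0 1 0 2; 0 0 2 0; 0 0 0 1]
T3·…·T1 = [-2 0 0 -10; 0 1/2 0 1; 0 0 -6 0; 0 0 0 1]
T4·…·T1 = [-2 0 0 -10; 0 -7/50 144/25 -7/25; 0 12/25 42/25 24/25; 0 0 0 1]
T5·…·T1 = [-2 0 0 -10; 0 7/50 -144/25 7/25; 0 12/25 42/25 24/25; 0 0 0 1]
T6·…·T1 = [-1 0 0 -5; 0 7/50 -144/25 7/25; 0 6/25 21/25 12/25; 0 0 0 1]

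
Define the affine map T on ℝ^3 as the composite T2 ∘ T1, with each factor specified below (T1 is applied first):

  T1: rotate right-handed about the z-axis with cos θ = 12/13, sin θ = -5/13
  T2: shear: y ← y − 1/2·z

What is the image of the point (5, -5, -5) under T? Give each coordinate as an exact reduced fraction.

T1 rotate right-handed about the z-axis with cos θ = 12/13, sin θ = -5/13: (5, -5, -5) → (35/13, -85/13, -5)
T2 shear: y ← y − 1/2·z: (35/13, -85/13, -5) → (35/13, -105/26, -5)

T(p) = (35/13, -105/26, -5)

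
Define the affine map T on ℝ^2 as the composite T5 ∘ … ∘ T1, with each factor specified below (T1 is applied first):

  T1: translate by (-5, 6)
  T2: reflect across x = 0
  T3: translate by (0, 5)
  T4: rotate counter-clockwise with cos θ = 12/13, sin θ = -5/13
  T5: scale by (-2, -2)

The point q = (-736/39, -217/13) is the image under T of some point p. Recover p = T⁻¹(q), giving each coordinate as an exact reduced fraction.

T1 = [1 0 -5; 0 1 6; 0 0 1]
T2·T1 = [-1 0 5; 0 1 6; 0 0 1]
T3·…·T1 = [-1 0 5; 0 1 11; 0 0 1]
T4·…·T1 = [-12/13 5/13 115/13; 5/13 12/13 107/13; 0 0 1]
T5·…·T1 = [24/13 -10/13 -230/13; -10/13 -24/13 -214/13; 0 0 1]
det M = -4; M⁻¹ = [6/13 -5/26 5; -5/26 -6/13 -11; 0 0 1]
M⁻¹ · (-736/39, -217/13)ᵀ = (-1/2, 1/3)ᵀ

p = (-1/2, 1/3)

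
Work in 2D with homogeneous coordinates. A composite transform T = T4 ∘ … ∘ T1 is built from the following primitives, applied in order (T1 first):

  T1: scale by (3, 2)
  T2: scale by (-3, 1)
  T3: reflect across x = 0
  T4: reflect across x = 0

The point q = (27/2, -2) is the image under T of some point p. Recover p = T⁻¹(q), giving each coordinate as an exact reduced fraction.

T1 = [3 0 0; 0 2 0; 0 0 1]
T2·T1 = [-9 0 0; 0 2 0; 0 0 1]
T3·…·T1 = [9 0 0; 0 2 0; 0 0 1]
T4·…·T1 = [-9 0 0; 0 2 0; 0 0 1]
det M = -18; M⁻¹ = [-1/9 0 0; 0 1/2 0; 0 0 1]
M⁻¹ · (27/2, -2)ᵀ = (-3/2, -1)ᵀ

p = (-3/2, -1)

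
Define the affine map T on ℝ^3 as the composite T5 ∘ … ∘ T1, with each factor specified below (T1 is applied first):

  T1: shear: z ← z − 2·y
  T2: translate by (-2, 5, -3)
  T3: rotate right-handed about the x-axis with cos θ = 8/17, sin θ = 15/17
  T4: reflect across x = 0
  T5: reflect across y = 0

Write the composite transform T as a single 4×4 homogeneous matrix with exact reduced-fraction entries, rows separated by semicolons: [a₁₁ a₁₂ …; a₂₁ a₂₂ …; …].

T1 = [1 0 0 0; 0 1 0 0; 0 -2 1 0; 0 0 0 1]
T2·T1 = [1 0 0 -2; 0 1 0 5; 0 -2 1 -3; 0 0 0 1]
T3·…·T1 = [1 0 0 -2; 0 38/17 -15/17 5; 0 -1/17 8/17 3; 0 0 0 1]
T4·…·T1 = [-1 0 0 2; 0 38/17 -15/17 5; 0 -1/17 8/17 3; 0 0 0 1]
T5·…·T1 = [-1 0 0 2; 0 -38/17 15/17 -5; 0 -1/17 8/17 3; 0 0 0 1]

T = [-1 0 0 2; 0 -38/17 15/17 -5; 0 -1/17 8/17 3; 0 0 0 1]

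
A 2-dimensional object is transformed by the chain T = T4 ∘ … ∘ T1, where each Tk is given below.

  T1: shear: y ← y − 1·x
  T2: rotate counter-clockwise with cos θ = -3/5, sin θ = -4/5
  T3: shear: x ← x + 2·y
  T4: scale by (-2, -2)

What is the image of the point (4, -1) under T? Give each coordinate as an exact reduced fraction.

T(p) = (68/5, 2/5)

T1 shear: y ← y − 1·x: (4, -1) → (4, -5)
T2 rotate counter-clockwise with cos θ = -3/5, sin θ = -4/5: (4, -5) → (-32/5, -1/5)
T3 shear: x ← x + 2·y: (-32/5, -1/5) → (-34/5, -1/5)
T4 scale by (-2, -2): (-34/5, -1/5) → (68/5, 2/5)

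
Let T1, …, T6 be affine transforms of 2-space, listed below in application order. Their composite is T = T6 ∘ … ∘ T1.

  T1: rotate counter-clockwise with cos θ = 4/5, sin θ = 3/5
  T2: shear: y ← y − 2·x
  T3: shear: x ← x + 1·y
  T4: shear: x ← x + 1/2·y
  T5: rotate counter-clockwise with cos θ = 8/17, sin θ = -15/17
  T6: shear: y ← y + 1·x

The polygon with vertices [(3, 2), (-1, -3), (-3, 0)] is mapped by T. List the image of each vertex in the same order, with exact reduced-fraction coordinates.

T1 rotate counter-clockwise with cos θ = 4/5, sin θ = 3/5: (3, 2) → (6/5, 17/5); (-1, -3) → (1, -3); (-3, 0) → (-12/5, -9/5)
T2 shear: y ← y − 2·x: (6/5, 17/5) → (6/5, 1); (1, -3) → (1, -5); (-12/5, -9/5) → (-12/5, 3)
T3 shear: x ← x + 1·y: (6/5, 1) → (11/5, 1); (1, -5) → (-4, -5); (-12/5, 3) → (3/5, 3)
T4 shear: x ← x + 1/2·y: (11/5, 1) → (27/10, 1); (-4, -5) → (-13/2, -5); (3/5, 3) → (21/10, 3)
T5 rotate counter-clockwise with cos θ = 8/17, sin θ = -15/17: (27/10, 1) → (183/85, -65/34); (-13/2, -5) → (-127/17, 115/34); (21/10, 3) → (309/85, -15/34)
T6 shear: y ← y + 1·x: (183/85, -65/34) → (183/85, 41/170); (-127/17, 115/34) → (-127/17, -139/34); (309/85, -15/34) → (309/85, 543/170)

image vertices: (183/85, 41/170), (-127/17, -139/34), (309/85, 543/170)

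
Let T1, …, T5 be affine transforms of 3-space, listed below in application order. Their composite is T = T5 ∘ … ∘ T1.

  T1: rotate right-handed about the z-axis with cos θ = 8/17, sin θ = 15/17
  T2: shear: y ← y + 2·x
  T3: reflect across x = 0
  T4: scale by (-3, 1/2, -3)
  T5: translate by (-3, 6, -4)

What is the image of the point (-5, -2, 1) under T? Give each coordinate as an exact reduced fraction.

T1 rotate right-handed about the z-axis with cos θ = 8/17, sin θ = 15/17: (-5, -2, 1) → (-10/17, -91/17, 1)
T2 shear: y ← y + 2·x: (-10/17, -91/17, 1) → (-10/17, -111/17, 1)
T3 reflect across x = 0: (-10/17, -111/17, 1) → (10/17, -111/17, 1)
T4 scale by (-3, 1/2, -3): (10/17, -111/17, 1) → (-30/17, -111/34, -3)
T5 translate by (-3, 6, -4): (-30/17, -111/34, -3) → (-81/17, 93/34, -7)

T(p) = (-81/17, 93/34, -7)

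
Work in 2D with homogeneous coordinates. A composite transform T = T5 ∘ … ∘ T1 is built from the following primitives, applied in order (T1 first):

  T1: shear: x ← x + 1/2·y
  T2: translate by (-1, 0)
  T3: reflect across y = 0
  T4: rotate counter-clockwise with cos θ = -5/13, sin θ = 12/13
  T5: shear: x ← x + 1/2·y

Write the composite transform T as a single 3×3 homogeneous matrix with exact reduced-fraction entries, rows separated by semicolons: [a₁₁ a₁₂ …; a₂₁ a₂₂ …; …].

T1 = [1 1/2 0; 0 1 0; 0 0 1]
T2·T1 = [1 1/2 -1; 0 1 0; 0 0 1]
T3·…·T1 = [1 1/2 -1; 0 -1 0; 0 0 1]
T4·…·T1 = [-5/13 19/26 5/13; 12/13 11/13 -12/13; 0 0 1]
T5·…·T1 = [1/13 15/13 -1/13; 12/13 11/13 -12/13; 0 0 1]

T = [1/13 15/13 -1/13; 12/13 11/13 -12/13; 0 0 1]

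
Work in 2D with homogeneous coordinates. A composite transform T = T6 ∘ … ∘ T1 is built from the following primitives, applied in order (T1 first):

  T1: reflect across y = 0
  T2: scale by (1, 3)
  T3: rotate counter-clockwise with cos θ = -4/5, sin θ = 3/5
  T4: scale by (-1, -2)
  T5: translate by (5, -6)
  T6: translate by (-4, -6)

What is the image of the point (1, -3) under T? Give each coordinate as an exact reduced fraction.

T1 reflect across y = 0: (1, -3) → (1, 3)
T2 scale by (1, 3): (1, 3) → (1, 9)
T3 rotate counter-clockwise with cos θ = -4/5, sin θ = 3/5: (1, 9) → (-31/5, -33/5)
T4 scale by (-1, -2): (-31/5, -33/5) → (31/5, 66/5)
T5 translate by (5, -6): (31/5, 66/5) → (56/5, 36/5)
T6 translate by (-4, -6): (56/5, 36/5) → (36/5, 6/5)

T(p) = (36/5, 6/5)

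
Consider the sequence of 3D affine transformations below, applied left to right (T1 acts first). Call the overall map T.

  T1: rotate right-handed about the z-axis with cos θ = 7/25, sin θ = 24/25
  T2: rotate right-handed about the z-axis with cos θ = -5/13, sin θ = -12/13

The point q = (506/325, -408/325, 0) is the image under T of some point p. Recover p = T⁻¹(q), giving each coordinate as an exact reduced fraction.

T1 = [7/25 -24/25 0 0; 24/25 7/25 0 0; 0 0 1 0; 0 0 0 1]
T2·T1 = [253/325 204/325 0 0; -204/325 253/325 0 0; 0 0 1 0; 0 0 0 1]
det M = 1; M⁻¹ = [253/325 -204/325 0 0; 204/325 253/325 0 0; 0 0 1 0; 0 0 0 1]
M⁻¹ · (506/325, -408/325, 0)ᵀ = (2, 0, 0)ᵀ

p = (2, 0, 0)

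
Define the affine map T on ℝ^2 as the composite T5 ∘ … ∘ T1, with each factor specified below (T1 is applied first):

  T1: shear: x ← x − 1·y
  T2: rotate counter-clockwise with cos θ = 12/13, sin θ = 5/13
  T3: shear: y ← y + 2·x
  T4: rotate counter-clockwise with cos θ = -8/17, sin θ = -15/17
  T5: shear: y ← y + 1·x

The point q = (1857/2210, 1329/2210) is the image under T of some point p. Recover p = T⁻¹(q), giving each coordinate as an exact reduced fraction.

T1 = [1 -1 0; 0 1 0; 0 0 1]
T2·T1 = [12/13 -17/13 0; 5/13 7/13 0; 0 0 1]
T3·…·T1 = [12/13 -17/13 0; 29/13 -27/13 0; 0 0 1]
T4·…·T1 = [339/221 -269/221 0; -412/221 471/221 0; 0 0 1]
T5·…·T1 = [339/221 -269/221 0; -73/221 202/221 0; 0 0 1]
det M = 1; M⁻¹ = [202/221 269/221 0; 73/221 339/221 0; 0 0 1]
M⁻¹ · (1857/2210, 1329/2210)ᵀ = (3/2, 6/5)ᵀ

p = (3/2, 6/5)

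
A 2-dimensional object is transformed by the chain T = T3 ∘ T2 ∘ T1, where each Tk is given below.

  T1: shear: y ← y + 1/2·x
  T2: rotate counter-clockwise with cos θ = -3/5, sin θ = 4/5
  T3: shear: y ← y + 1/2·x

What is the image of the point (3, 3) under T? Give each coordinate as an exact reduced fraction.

T1 shear: y ← y + 1/2·x: (3, 3) → (3, 9/2)
T2 rotate counter-clockwise with cos θ = -3/5, sin θ = 4/5: (3, 9/2) → (-27/5, -3/10)
T3 shear: y ← y + 1/2·x: (-27/5, -3/10) → (-27/5, -3)

T(p) = (-27/5, -3)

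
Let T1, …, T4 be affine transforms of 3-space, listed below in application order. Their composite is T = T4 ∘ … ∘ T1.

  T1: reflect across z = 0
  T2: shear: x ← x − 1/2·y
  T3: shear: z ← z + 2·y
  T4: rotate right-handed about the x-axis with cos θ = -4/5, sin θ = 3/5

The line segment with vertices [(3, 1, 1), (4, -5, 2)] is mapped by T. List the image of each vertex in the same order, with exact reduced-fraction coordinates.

T1 reflect across z = 0: (3, 1, 1) → (3, 1, -1); (4, -5, 2) → (4, -5, -2)
T2 shear: x ← x − 1/2·y: (3, 1, -1) → (5/2, 1, -1); (4, -5, -2) → (13/2, -5, -2)
T3 shear: z ← z + 2·y: (5/2, 1, -1) → (5/2, 1, 1); (13/2, -5, -2) → (13/2, -5, -12)
T4 rotate right-handed about the x-axis with cos θ = -4/5, sin θ = 3/5: (5/2, 1, 1) → (5/2, -7/5, -1/5); (13/2, -5, -12) → (13/2, 56/5, 33/5)

image vertices: (5/2, -7/5, -1/5), (13/2, 56/5, 33/5)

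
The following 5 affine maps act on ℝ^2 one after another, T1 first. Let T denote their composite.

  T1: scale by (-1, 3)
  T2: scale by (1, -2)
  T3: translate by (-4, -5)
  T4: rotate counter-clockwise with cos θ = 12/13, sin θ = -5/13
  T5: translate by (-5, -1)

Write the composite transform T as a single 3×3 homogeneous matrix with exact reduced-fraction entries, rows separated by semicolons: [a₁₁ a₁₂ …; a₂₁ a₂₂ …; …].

T = [-12/13 -30/13 -138/13; 5/13 -72/13 -53/13; 0 0 1]

T1 = [-1 0 0; 0 3 0; 0 0 1]
T2·T1 = [-1 0 0; 0 -6 0; 0 0 1]
T3·…·T1 = [-1 0 -4; 0 -6 -5; 0 0 1]
T4·…·T1 = [-12/13 -30/13 -73/13; 5/13 -72/13 -40/13; 0 0 1]
T5·…·T1 = [-12/13 -30/13 -138/13; 5/13 -72/13 -53/13; 0 0 1]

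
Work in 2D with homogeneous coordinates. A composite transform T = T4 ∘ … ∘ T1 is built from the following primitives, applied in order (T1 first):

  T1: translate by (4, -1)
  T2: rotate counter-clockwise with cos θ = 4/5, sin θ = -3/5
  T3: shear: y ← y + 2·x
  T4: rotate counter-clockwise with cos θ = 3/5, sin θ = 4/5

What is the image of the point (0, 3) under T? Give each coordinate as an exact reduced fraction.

T(p) = (-94/25, 208/25)

T1 translate by (4, -1): (0, 3) → (4, 2)
T2 rotate counter-clockwise with cos θ = 4/5, sin θ = -3/5: (4, 2) → (22/5, -4/5)
T3 shear: y ← y + 2·x: (22/5, -4/5) → (22/5, 8)
T4 rotate counter-clockwise with cos θ = 3/5, sin θ = 4/5: (22/5, 8) → (-94/25, 208/25)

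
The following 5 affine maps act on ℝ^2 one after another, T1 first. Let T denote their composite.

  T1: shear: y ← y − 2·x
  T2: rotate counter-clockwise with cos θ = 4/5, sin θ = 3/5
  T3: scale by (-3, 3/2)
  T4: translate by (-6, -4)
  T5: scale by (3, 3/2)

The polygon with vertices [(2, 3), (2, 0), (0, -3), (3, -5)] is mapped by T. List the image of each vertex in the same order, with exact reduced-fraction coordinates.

T1 shear: y ← y − 2·x: (2, 3) → (2, -1); (2, 0) → (2, -4); (0, -3) → (0, -3); (3, -5) → (3, -11)
T2 rotate counter-clockwise with cos θ = 4/5, sin θ = 3/5: (2, -1) → (11/5, 2/5); (2, -4) → (4, -2); (0, -3) → (9/5, -12/5); (3, -11) → (9, -7)
T3 scale by (-3, 3/2): (11/5, 2/5) → (-33/5, 3/5); (4, -2) → (-12, -3); (9/5, -12/5) → (-27/5, -18/5); (9, -7) → (-27, -21/2)
T4 translate by (-6, -4): (-33/5, 3/5) → (-63/5, -17/5); (-12, -3) → (-18, -7); (-27/5, -18/5) → (-57/5, -38/5); (-27, -21/2) → (-33, -29/2)
T5 scale by (3, 3/2): (-63/5, -17/5) → (-189/5, -51/10); (-18, -7) → (-54, -21/2); (-57/5, -38/5) → (-171/5, -57/5); (-33, -29/2) → (-99, -87/4)

image vertices: (-189/5, -51/10), (-54, -21/2), (-171/5, -57/5), (-99, -87/4)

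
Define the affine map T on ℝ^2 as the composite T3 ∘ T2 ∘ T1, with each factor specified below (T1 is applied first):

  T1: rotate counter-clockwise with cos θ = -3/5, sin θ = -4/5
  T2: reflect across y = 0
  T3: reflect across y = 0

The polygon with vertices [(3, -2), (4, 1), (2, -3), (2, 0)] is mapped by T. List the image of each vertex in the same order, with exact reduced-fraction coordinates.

T1 rotate counter-clockwise with cos θ = -3/5, sin θ = -4/5: (3, -2) → (-17/5, -6/5); (4, 1) → (-8/5, -19/5); (2, -3) → (-18/5, 1/5); (2, 0) → (-6/5, -8/5)
T2 reflect across y = 0: (-17/5, -6/5) → (-17/5, 6/5); (-8/5, -19/5) → (-8/5, 19/5); (-18/5, 1/5) → (-18/5, -1/5); (-6/5, -8/5) → (-6/5, 8/5)
T3 reflect across y = 0: (-17/5, 6/5) → (-17/5, -6/5); (-8/5, 19/5) → (-8/5, -19/5); (-18/5, -1/5) → (-18/5, 1/5); (-6/5, 8/5) → (-6/5, -8/5)

image vertices: (-17/5, -6/5), (-8/5, -19/5), (-18/5, 1/5), (-6/5, -8/5)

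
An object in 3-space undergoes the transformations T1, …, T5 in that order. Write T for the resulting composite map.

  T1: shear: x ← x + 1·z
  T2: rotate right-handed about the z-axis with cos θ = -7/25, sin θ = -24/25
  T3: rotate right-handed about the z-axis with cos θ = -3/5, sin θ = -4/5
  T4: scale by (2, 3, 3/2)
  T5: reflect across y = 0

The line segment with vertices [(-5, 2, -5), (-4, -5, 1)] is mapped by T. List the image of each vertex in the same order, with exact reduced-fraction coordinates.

T1 shear: x ← x + 1·z: (-5, 2, -5) → (-10, 2, -5); (-4, -5, 1) → (-3, -5, 1)
T2 rotate right-handed about the z-axis with cos θ = -7/25, sin θ = -24/25: (-10, 2, -5) → (118/25, 226/25, -5); (-3, -5, 1) → (-99/25, 107/25, 1)
T3 rotate right-handed about the z-axis with cos θ = -3/5, sin θ = -4/5: (118/25, 226/25, -5) → (22/5, -46/5, -5); (-99/25, 107/25, 1) → (29/5, 3/5, 1)
T4 scale by (2, 3, 3/2): (22/5, -46/5, -5) → (44/5, -138/5, -15/2); (29/5, 3/5, 1) → (58/5, 9/5, 3/2)
T5 reflect across y = 0: (44/5, -138/5, -15/2) → (44/5, 138/5, -15/2); (58/5, 9/5, 3/2) → (58/5, -9/5, 3/2)

image vertices: (44/5, 138/5, -15/2), (58/5, -9/5, 3/2)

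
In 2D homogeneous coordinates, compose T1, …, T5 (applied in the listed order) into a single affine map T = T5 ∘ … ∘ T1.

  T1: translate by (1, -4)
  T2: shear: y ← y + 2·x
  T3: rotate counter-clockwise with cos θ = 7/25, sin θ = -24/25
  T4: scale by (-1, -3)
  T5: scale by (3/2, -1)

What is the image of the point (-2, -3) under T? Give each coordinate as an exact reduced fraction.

T1 translate by (1, -4): (-2, -3) → (-1, -7)
T2 shear: y ← y + 2·x: (-1, -7) → (-1, -9)
T3 rotate counter-clockwise with cos θ = 7/25, sin θ = -24/25: (-1, -9) → (-223/25, -39/25)
T4 scale by (-1, -3): (-223/25, -39/25) → (223/25, 117/25)
T5 scale by (3/2, -1): (223/25, 117/25) → (669/50, -117/25)

T(p) = (669/50, -117/25)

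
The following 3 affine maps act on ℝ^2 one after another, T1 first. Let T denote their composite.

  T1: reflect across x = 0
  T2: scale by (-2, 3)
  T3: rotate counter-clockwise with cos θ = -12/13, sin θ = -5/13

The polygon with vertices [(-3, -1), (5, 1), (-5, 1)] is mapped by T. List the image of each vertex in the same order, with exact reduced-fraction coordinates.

image vertices: (57/13, 66/13), (-105/13, -86/13), (135/13, 14/13)

T1 reflect across x = 0: (-3, -1) → (3, -1); (5, 1) → (-5, 1); (-5, 1) → (5, 1)
T2 scale by (-2, 3): (3, -1) → (-6, -3); (-5, 1) → (10, 3); (5, 1) → (-10, 3)
T3 rotate counter-clockwise with cos θ = -12/13, sin θ = -5/13: (-6, -3) → (57/13, 66/13); (10, 3) → (-105/13, -86/13); (-10, 3) → (135/13, 14/13)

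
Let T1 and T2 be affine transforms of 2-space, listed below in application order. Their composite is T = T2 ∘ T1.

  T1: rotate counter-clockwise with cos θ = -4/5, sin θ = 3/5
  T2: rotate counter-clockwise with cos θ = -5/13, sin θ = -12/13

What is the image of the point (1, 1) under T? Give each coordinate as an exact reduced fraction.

T(p) = (23/65, 89/65)

T1 rotate counter-clockwise with cos θ = -4/5, sin θ = 3/5: (1, 1) → (-7/5, -1/5)
T2 rotate counter-clockwise with cos θ = -5/13, sin θ = -12/13: (-7/5, -1/5) → (23/65, 89/65)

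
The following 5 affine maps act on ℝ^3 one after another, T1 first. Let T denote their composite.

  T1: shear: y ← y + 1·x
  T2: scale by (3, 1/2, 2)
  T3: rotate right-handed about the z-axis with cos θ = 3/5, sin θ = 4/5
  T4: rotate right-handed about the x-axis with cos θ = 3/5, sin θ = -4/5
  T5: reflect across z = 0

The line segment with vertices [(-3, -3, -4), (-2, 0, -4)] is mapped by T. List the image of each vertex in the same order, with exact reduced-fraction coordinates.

T1 shear: y ← y + 1·x: (-3, -3, -4) → (-3, -6, -4); (-2, 0, -4) → (-2, -2, -4)
T2 scale by (3, 1/2, 2): (-3, -6, -4) → (-9, -3, -8); (-2, -2, -4) → (-6, -1, -8)
T3 rotate right-handed about the z-axis with cos θ = 3/5, sin θ = 4/5: (-9, -3, -8) → (-3, -9, -8); (-6, -1, -8) → (-14/5, -27/5, -8)
T4 rotate right-handed about the x-axis with cos θ = 3/5, sin θ = -4/5: (-3, -9, -8) → (-3, -59/5, 12/5); (-14/5, -27/5, -8) → (-14/5, -241/25, -12/25)
T5 reflect across z = 0: (-3, -59/5, 12/5) → (-3, -59/5, -12/5); (-14/5, -241/25, -12/25) → (-14/5, -241/25, 12/25)

image vertices: (-3, -59/5, -12/5), (-14/5, -241/25, 12/25)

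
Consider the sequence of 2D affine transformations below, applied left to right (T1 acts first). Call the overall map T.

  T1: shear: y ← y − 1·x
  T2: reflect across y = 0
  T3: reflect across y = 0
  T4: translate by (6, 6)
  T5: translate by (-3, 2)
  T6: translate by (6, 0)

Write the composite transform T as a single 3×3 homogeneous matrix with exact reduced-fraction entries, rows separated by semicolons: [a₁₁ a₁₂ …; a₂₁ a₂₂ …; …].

T1 = [1 0 0; -1 1 0; 0 0 1]
T2·T1 = [1 0 0; 1 -1 0; 0 0 1]
T3·…·T1 = [1 0 0; -1 1 0; 0 0 1]
T4·…·T1 = [1 0 6; -1 1 6; 0 0 1]
T5·…·T1 = [1 0 3; -1 1 8; 0 0 1]
T6·…·T1 = [1 0 9; -1 1 8; 0 0 1]

T = [1 0 9; -1 1 8; 0 0 1]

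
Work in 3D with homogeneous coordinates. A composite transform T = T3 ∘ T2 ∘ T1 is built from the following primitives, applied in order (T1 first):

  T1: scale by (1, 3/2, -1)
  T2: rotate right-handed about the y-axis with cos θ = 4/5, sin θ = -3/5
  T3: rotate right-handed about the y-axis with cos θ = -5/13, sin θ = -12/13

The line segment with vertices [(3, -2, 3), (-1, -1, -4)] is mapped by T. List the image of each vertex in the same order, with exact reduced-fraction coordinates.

image vertices: (-69/65, -3, 267/65), (-76/65, -3/2, -257/65)

T1 scale by (1, 3/2, -1): (3, -2, 3) → (3, -3, -3); (-1, -1, -4) → (-1, -3/2, 4)
T2 rotate right-handed about the y-axis with cos θ = 4/5, sin θ = -3/5: (3, -3, -3) → (21/5, -3, -3/5); (-1, -3/2, 4) → (-16/5, -3/2, 13/5)
T3 rotate right-handed about the y-axis with cos θ = -5/13, sin θ = -12/13: (21/5, -3, -3/5) → (-69/65, -3, 267/65); (-16/5, -3/2, 13/5) → (-76/65, -3/2, -257/65)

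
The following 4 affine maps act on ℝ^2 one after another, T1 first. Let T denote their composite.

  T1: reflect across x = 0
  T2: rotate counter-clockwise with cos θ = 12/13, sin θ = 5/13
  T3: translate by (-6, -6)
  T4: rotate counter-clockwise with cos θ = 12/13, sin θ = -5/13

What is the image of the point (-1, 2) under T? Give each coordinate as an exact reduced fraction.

T(p) = (-89/13, -16/13)

T1 reflect across x = 0: (-1, 2) → (1, 2)
T2 rotate counter-clockwise with cos θ = 12/13, sin θ = 5/13: (1, 2) → (2/13, 29/13)
T3 translate by (-6, -6): (2/13, 29/13) → (-76/13, -49/13)
T4 rotate counter-clockwise with cos θ = 12/13, sin θ = -5/13: (-76/13, -49/13) → (-89/13, -16/13)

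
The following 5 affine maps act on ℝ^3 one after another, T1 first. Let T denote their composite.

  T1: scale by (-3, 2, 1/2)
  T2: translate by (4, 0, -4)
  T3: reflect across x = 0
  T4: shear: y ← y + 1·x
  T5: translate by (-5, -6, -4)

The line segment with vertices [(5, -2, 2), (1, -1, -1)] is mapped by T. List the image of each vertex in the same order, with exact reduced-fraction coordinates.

T1 scale by (-3, 2, 1/2): (5, -2, 2) → (-15, -4, 1); (1, -1, -1) → (-3, -2, -1/2)
T2 translate by (4, 0, -4): (-15, -4, 1) → (-11, -4, -3); (-3, -2, -1/2) → (1, -2, -9/2)
T3 reflect across x = 0: (-11, -4, -3) → (11, -4, -3); (1, -2, -9/2) → (-1, -2, -9/2)
T4 shear: y ← y + 1·x: (11, -4, -3) → (11, 7, -3); (-1, -2, -9/2) → (-1, -3, -9/2)
T5 translate by (-5, -6, -4): (11, 7, -3) → (6, 1, -7); (-1, -3, -9/2) → (-6, -9, -17/2)

image vertices: (6, 1, -7), (-6, -9, -17/2)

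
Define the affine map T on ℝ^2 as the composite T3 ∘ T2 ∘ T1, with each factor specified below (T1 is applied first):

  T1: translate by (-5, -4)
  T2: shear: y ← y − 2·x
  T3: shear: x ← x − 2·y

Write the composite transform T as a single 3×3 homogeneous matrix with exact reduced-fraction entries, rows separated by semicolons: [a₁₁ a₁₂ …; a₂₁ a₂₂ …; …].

T1 = [1 0 -5; 0 1 -4; 0 0 1]
T2·T1 = [1 0 -5; -2 1 6; 0 0 1]
T3·…·T1 = [5 -2 -17; -2 1 6; 0 0 1]

T = [5 -2 -17; -2 1 6; 0 0 1]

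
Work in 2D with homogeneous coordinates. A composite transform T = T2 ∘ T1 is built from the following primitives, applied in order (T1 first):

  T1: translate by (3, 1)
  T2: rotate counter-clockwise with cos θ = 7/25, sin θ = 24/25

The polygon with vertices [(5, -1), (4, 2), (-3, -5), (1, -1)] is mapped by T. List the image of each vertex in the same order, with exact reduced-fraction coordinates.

T1 translate by (3, 1): (5, -1) → (8, 0); (4, 2) → (7, 3); (-3, -5) → (0, -4); (1, -1) → (4, 0)
T2 rotate counter-clockwise with cos θ = 7/25, sin θ = 24/25: (8, 0) → (56/25, 192/25); (7, 3) → (-23/25, 189/25); (0, -4) → (96/25, -28/25); (4, 0) → (28/25, 96/25)

image vertices: (56/25, 192/25), (-23/25, 189/25), (96/25, -28/25), (28/25, 96/25)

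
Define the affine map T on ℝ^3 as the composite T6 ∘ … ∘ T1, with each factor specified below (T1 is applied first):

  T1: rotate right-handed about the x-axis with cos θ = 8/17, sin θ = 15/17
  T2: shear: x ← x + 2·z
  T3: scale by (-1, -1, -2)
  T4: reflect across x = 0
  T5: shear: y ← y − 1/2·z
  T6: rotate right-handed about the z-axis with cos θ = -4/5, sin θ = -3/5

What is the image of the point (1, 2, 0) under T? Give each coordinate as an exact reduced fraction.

T1 rotate right-handed about the x-axis with cos θ = 8/17, sin θ = 15/17: (1, 2, 0) → (1, 16/17, 30/17)
T2 shear: x ← x + 2·z: (1, 16/17, 30/17) → (77/17, 16/17, 30/17)
T3 scale by (-1, -1, -2): (77/17, 16/17, 30/17) → (-77/17, -16/17, -60/17)
T4 reflect across x = 0: (-77/17, -16/17, -60/17) → (77/17, -16/17, -60/17)
T5 shear: y ← y − 1/2·z: (77/17, -16/17, -60/17) → (77/17, 14/17, -60/17)
T6 rotate right-handed about the z-axis with cos θ = -4/5, sin θ = -3/5: (77/17, 14/17, -60/17) → (-266/85, -287/85, -60/17)

T(p) = (-266/85, -287/85, -60/17)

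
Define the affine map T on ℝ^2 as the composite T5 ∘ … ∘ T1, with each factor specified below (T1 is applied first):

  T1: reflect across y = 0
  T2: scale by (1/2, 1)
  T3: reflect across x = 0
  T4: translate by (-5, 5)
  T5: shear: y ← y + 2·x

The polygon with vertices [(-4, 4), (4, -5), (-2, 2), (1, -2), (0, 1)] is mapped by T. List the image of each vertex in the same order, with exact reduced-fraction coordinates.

T1 reflect across y = 0: (-4, 4) → (-4, -4); (4, -5) → (4, 5); (-2, 2) → (-2, -2); (1, -2) → (1, 2); (0, 1) → (0, -1)
T2 scale by (1/2, 1): (-4, -4) → (-2, -4); (4, 5) → (2, 5); (-2, -2) → (-1, -2); (1, 2) → (1/2, 2); (0, -1) → (0, -1)
T3 reflect across x = 0: (-2, -4) → (2, -4); (2, 5) → (-2, 5); (-1, -2) → (1, -2); (1/2, 2) → (-1/2, 2); (0, -1) → (0, -1)
T4 translate by (-5, 5): (2, -4) → (-3, 1); (-2, 5) → (-7, 10); (1, -2) → (-4, 3); (-1/2, 2) → (-11/2, 7); (0, -1) → (-5, 4)
T5 shear: y ← y + 2·x: (-3, 1) → (-3, -5); (-7, 10) → (-7, -4); (-4, 3) → (-4, -5); (-11/2, 7) → (-11/2, -4); (-5, 4) → (-5, -6)

image vertices: (-3, -5), (-7, -4), (-4, -5), (-11/2, -4), (-5, -6)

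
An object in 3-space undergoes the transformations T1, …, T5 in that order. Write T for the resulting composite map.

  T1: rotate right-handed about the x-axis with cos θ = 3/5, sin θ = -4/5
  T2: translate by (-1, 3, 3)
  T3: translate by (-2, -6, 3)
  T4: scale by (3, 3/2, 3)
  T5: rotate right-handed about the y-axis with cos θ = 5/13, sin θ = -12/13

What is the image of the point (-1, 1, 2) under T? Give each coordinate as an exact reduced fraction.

T(p) = (-1452/65, -6/5, -48/13)

T1 rotate right-handed about the x-axis with cos θ = 3/5, sin θ = -4/5: (-1, 1, 2) → (-1, 11/5, 2/5)
T2 translate by (-1, 3, 3): (-1, 11/5, 2/5) → (-2, 26/5, 17/5)
T3 translate by (-2, -6, 3): (-2, 26/5, 17/5) → (-4, -4/5, 32/5)
T4 scale by (3, 3/2, 3): (-4, -4/5, 32/5) → (-12, -6/5, 96/5)
T5 rotate right-handed about the y-axis with cos θ = 5/13, sin θ = -12/13: (-12, -6/5, 96/5) → (-1452/65, -6/5, -48/13)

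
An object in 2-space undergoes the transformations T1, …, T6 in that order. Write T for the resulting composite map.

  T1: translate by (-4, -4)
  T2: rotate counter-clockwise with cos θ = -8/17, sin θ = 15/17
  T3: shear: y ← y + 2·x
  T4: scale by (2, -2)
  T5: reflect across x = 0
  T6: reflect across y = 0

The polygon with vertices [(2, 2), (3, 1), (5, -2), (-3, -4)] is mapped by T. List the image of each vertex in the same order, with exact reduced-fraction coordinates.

T1 translate by (-4, -4): (2, 2) → (-2, -2); (3, 1) → (-1, -3); (5, -2) → (1, -6); (-3, -4) → (-7, -8)
T2 rotate counter-clockwise with cos θ = -8/17, sin θ = 15/17: (-2, -2) → (46/17, -14/17); (-1, -3) → (53/17, 9/17); (1, -6) → (82/17, 63/17); (-7, -8) → (176/17, -41/17)
T3 shear: y ← y + 2·x: (46/17, -14/17) → (46/17, 78/17); (53/17, 9/17) → (53/17, 115/17); (82/17, 63/17) → (82/17, 227/17); (176/17, -41/17) → (176/17, 311/17)
T4 scale by (2, -2): (46/17, 78/17) → (92/17, -156/17); (53/17, 115/17) → (106/17, -230/17); (82/17, 227/17) → (164/17, -454/17); (176/17, 311/17) → (352/17, -622/17)
T5 reflect across x = 0: (92/17, -156/17) → (-92/17, -156/17); (106/17, -230/17) → (-106/17, -230/17); (164/17, -454/17) → (-164/17, -454/17); (352/17, -622/17) → (-352/17, -622/17)
T6 reflect across y = 0: (-92/17, -156/17) → (-92/17, 156/17); (-106/17, -230/17) → (-106/17, 230/17); (-164/17, -454/17) → (-164/17, 454/17); (-352/17, -622/17) → (-352/17, 622/17)

image vertices: (-92/17, 156/17), (-106/17, 230/17), (-164/17, 454/17), (-352/17, 622/17)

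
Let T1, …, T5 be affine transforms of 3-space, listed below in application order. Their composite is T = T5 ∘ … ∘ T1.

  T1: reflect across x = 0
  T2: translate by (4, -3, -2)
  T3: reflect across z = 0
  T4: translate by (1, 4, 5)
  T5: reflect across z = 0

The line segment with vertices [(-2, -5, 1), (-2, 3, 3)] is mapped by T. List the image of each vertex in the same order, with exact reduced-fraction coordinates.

image vertices: (7, -4, -6), (7, 4, -4)

T1 reflect across x = 0: (-2, -5, 1) → (2, -5, 1); (-2, 3, 3) → (2, 3, 3)
T2 translate by (4, -3, -2): (2, -5, 1) → (6, -8, -1); (2, 3, 3) → (6, 0, 1)
T3 reflect across z = 0: (6, -8, -1) → (6, -8, 1); (6, 0, 1) → (6, 0, -1)
T4 translate by (1, 4, 5): (6, -8, 1) → (7, -4, 6); (6, 0, -1) → (7, 4, 4)
T5 reflect across z = 0: (7, -4, 6) → (7, -4, -6); (7, 4, 4) → (7, 4, -4)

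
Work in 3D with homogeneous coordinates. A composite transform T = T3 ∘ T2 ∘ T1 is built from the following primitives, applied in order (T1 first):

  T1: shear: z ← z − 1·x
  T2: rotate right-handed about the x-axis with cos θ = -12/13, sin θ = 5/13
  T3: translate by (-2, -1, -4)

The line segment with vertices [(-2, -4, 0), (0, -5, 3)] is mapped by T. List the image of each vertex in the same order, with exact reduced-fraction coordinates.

T1 shear: z ← z − 1·x: (-2, -4, 0) → (-2, -4, 2); (0, -5, 3) → (0, -5, 3)
T2 rotate right-handed about the x-axis with cos θ = -12/13, sin θ = 5/13: (-2, -4, 2) → (-2, 38/13, -44/13); (0, -5, 3) → (0, 45/13, -61/13)
T3 translate by (-2, -1, -4): (-2, 38/13, -44/13) → (-4, 25/13, -96/13); (0, 45/13, -61/13) → (-2, 32/13, -113/13)

image vertices: (-4, 25/13, -96/13), (-2, 32/13, -113/13)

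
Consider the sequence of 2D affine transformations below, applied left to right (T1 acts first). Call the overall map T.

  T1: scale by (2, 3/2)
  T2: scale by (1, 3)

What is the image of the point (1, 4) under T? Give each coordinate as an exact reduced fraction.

T(p) = (2, 18)

T1 scale by (2, 3/2): (1, 4) → (2, 6)
T2 scale by (1, 3): (2, 6) → (2, 18)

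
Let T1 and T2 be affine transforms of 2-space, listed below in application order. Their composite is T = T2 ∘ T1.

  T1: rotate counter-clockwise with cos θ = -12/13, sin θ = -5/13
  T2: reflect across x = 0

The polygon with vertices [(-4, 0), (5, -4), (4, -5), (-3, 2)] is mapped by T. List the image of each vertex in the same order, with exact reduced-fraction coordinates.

T1 rotate counter-clockwise with cos θ = -12/13, sin θ = -5/13: (-4, 0) → (48/13, 20/13); (5, -4) → (-80/13, 23/13); (4, -5) → (-73/13, 40/13); (-3, 2) → (46/13, -9/13)
T2 reflect across x = 0: (48/13, 20/13) → (-48/13, 20/13); (-80/13, 23/13) → (80/13, 23/13); (-73/13, 40/13) → (73/13, 40/13); (46/13, -9/13) → (-46/13, -9/13)

image vertices: (-48/13, 20/13), (80/13, 23/13), (73/13, 40/13), (-46/13, -9/13)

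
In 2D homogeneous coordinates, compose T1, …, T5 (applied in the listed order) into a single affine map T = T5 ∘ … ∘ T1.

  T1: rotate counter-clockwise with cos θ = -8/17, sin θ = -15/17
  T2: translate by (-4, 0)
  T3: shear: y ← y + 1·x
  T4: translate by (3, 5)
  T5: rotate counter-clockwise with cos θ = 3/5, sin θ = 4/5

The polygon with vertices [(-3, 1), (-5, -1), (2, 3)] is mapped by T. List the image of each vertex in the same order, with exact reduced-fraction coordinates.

T1 rotate counter-clockwise with cos θ = -8/17, sin θ = -15/17: (-3, 1) → (39/17, 37/17); (-5, -1) → (25/17, 83/17); (2, 3) → (29/17, -54/17)
T2 translate by (-4, 0): (39/17, 37/17) → (-29/17, 37/17); (25/17, 83/17) → (-43/17, 83/17); (29/17, -54/17) → (-39/17, -54/17)
T3 shear: y ← y + 1·x: (-29/17, 37/17) → (-29/17, 8/17); (-43/17, 83/17) → (-43/17, 40/17); (-39/17, -54/17) → (-39/17, -93/17)
T4 translate by (3, 5): (-29/17, 8/17) → (22/17, 93/17); (-43/17, 40/17) → (8/17, 125/17); (-39/17, -93/17) → (12/17, -8/17)
T5 rotate counter-clockwise with cos θ = 3/5, sin θ = 4/5: (22/17, 93/17) → (-18/5, 367/85); (8/17, 125/17) → (-28/5, 407/85); (12/17, -8/17) → (4/5, 24/85)

image vertices: (-18/5, 367/85), (-28/5, 407/85), (4/5, 24/85)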